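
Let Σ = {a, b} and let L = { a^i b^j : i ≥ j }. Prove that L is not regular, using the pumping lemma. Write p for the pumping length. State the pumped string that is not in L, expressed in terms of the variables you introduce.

a^{p-k} b^p

Assume L is regular; let p be its pumping constant.
Choose w = a^p b^p ∈ L, with |w| = 2p ≥ p.
The pumping lemma gives a decomposition w = xyz where |xy| ≤ p and |y| ≥ 1.
The first p characters of w are a's, so xy (and hence y) consists only of a's. Write y = a^k, 1 ≤ k ≤ p.
Consider xy^0z = xz = a^{p-k} b^p. Since k ≥ 1, the a-count p-k is less than p, so i ≥ j fails; thus xz ∉ L.
This is a contradiction; hence L is not regular.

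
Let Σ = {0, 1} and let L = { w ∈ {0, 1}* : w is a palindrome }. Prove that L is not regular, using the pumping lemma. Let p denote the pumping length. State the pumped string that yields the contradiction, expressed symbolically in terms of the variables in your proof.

0^{p+k} 1 0^p

Toward a contradiction, assume L is regular with pumping length p.
Take w = 0^p 1 0^p, a palindrome of length 2p+1 ≥ p.
Write w = xyz as guaranteed by the lemma, with |xy| ≤ p and y is nonempty.
Because |xy| ≤ p and w begins with p copies of 0, we have y = 0^k with 1 ≤ k ≤ p.
Pump with i = 2: xy^2z = 0^{p+k} 1 0^p. Its reverse is 0^p 1 0^{p+k}, which differs from xy^2z since k ≥ 1. So xy^2z is not a palindrome and xy^2z ∉ L.
Contradiction. Therefore L is not regular.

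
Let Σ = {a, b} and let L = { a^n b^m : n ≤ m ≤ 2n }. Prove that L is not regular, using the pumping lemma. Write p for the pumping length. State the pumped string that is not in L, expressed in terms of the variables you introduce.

Suppose for contradiction that L is regular, and let p be the pumping length.
Take w = a^p b^p ∈ L (since p ≤ p ≤ 2p), with |w| = 2p ≥ p.
The pumping lemma gives a decomposition w = xyz where |xy| ≤ p and |y| > 0.
The first p characters of w are a's, so xy (and hence y) consists only of a's. Write y = a^k, 1 ≤ k ≤ p.
Pump with i = 2: xy^2z = a^{p+k} b^p. Now n = p+k > p = m, so the condition n ≤ m fails. Thus xy^2z ∉ L.
This is a contradiction; hence L is not regular.

a^{p+k} b^p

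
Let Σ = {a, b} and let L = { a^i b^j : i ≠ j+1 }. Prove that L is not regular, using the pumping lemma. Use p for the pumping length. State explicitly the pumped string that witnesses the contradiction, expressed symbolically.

Toward a contradiction, assume L is regular with pumping length p.
Choose w = a^p b^{p+p!-1}. Since p ≠ (p+p!-1)+1 = p+p!, w ∈ L; and |w| ≥ p.
By the pumping lemma, w = xyz with |xy| ≤ p and |y| ≥ 1.
Because |xy| ≤ p and w begins with p copies of a, we have y = a^k with 1 ≤ k ≤ p.
Since 1 ≤ k ≤ p, k divides p!; set t = 1 + p!/k. Then xy^t z has p + (p!/k)·k = p + p! copies of a. Now the a-count is p+p! and (b-count)+1 = (p+p!-1)+1 = p+p!, so i ≠ j+1 fails. So xy^t z = a^{p+p!} b^{p+p!-1} ∉ L.
This contradicts the pumping lemma, so L is not regular.

a^{p+p!} b^{p+p!-1}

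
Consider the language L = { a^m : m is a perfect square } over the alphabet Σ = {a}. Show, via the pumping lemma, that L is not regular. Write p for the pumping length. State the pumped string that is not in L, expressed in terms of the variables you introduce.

a^{p²+k}

Assume L is regular; let p be its pumping constant.
Take w = a^{p²} ∈ L with |w| = p² ≥ p.
The pumping lemma gives a decomposition w = xyz where |xy| ≤ p and |y| > 0.
Then y = a^k for some k with 1 ≤ k ≤ p.
Pump with i = 2: xy^2z = a^{p²+k}. Since 1 ≤ k ≤ p, p² < p²+k ≤ p²+p < (p+1)², so p²+k lies strictly between consecutive squares and is not a perfect square. So xy^2z ∉ L.
This contradicts the pumping lemma, so L is not regular.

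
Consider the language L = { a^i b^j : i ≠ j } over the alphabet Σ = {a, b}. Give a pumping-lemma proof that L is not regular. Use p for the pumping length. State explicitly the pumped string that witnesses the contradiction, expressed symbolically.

a^{p+p!} b^{p+p!}

Toward a contradiction, assume L is regular with pumping length p.
Choose w = a^p b^{p+p!}. Since p ≠ p+p!, w ∈ L; and |w| ≥ p.
The pumping lemma gives a decomposition w = xyz where |xy| ≤ p and y is nonempty.
Since the first p symbols of w are all a's and |xy| ≤ p, y lies entirely in the leading a-block: y = a^k for some k with 1 ≤ k ≤ p.
Since 1 ≤ k ≤ p, k divides p!; set t = 1 + p!/k. Then xy^t z has p + (p!/k)·k = p + p! copies of a. Now the a-count equals the b-count, so i ≠ j fails. So xy^t z = a^{p+p!} b^{p+p!} ∉ L.
This contradicts the pumping lemma, so L is not regular.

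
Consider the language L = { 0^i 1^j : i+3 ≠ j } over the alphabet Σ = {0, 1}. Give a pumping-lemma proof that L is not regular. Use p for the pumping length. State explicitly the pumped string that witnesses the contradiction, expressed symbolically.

Assume L is regular; let p be its pumping constant.
Choose w = 0^p 1^{p+p!+3}. Since p ≠ (p+p!+3)-3 = p+p!, w ∈ L; and |w| ≥ p.
The pumping lemma gives a decomposition w = xyz where |xy| ≤ p and |y| > 0.
The first p characters of w are 0's, so xy (and hence y) consists only of 0's. Write y = 0^k, 1 ≤ k ≤ p.
Since 1 ≤ k ≤ p, k divides p!; set t = 1 + p!/k. Then xy^t z has p + (p!/k)·k = p + p! copies of 0. Now the 0-count is p+p! and (1-count)-3 = (p+p!+3)-3 = p+p!, so i+3 ≠ j fails. So xy^t z = 0^{p+p!} 1^{p+p!+3} ∉ L.
This contradicts the pumping lemma, so L is not regular.

0^{p+p!} 1^{p+p!+3}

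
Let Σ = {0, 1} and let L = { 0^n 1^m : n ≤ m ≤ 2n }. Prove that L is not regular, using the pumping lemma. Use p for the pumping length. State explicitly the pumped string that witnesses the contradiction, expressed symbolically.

0^{p+k} 1^p

Toward a contradiction, assume L is regular with pumping length p.
Take w = 0^p 1^p ∈ L (since p ≤ p ≤ 2p), with |w| = 2p ≥ p.
By the pumping lemma, w = xyz with |xy| ≤ p and |y| > 0.
The first p characters of w are 0's, so xy (and hence y) consists only of 0's. Write y = 0^k, 1 ≤ k ≤ p.
Pump with i = 2: xy^2z = 0^{p+k} 1^p. Now n = p+k > p = m, so the condition n ≤ m fails. Thus xy^2z ∉ L.
This contradicts the pumping lemma, so L is not regular.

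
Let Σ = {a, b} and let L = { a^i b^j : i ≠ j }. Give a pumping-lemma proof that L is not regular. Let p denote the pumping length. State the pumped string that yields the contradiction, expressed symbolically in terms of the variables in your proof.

a^{p+p!} b^{p+p!}

Toward a contradiction, assume L is regular with pumping length p.
Choose w = a^p b^{p+p!}. Since p ≠ p+p!, w ∈ L; and |w| ≥ p.
The pumping lemma gives a decomposition w = xyz where |xy| ≤ p and |y| ≥ 1.
Since the first p symbols of w are all a's and |xy| ≤ p, y lies entirely in the leading a-block: y = a^k for some k with 1 ≤ k ≤ p.
Since 1 ≤ k ≤ p, k divides p!; set t = 1 + p!/k. Then xy^t z has p + (p!/k)·k = p + p! copies of a. Now the a-count equals the b-count, so i ≠ j fails. So xy^t z = a^{p+p!} b^{p+p!} ∉ L.
This contradicts the pumping lemma, so L is not regular.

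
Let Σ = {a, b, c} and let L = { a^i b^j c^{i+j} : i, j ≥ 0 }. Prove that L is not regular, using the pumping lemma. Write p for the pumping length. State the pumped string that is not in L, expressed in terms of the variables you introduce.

Toward a contradiction, assume L is regular with pumping length p.
Take w = a^p b^p c^{2p} ∈ L (with i=j=p, i+j=2p), |w| = 4p ≥ p.
By the pumping lemma, w = xyz with |xy| ≤ p and |y| > 0.
Since the first p symbols of w are all a's and |xy| ≤ p, y lies entirely in the leading a-block: y = a^k for some k with 1 ≤ k ≤ p.
Consider xy^2z = a^{p+k} b^p c^{2p}. Now the a- and b-counts sum to 2p+k, but the c-count is 2p ≠ 2p+k. So xy^2z ∉ L.
This contradicts the pumping lemma, so L is not regular.

a^{p+k} b^p c^{2p}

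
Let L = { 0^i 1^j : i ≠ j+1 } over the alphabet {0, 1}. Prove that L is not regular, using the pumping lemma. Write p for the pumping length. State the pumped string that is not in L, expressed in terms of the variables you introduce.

0^{p+p!} 1^{p+p!-1}

Assume L is regular. Let p be the pumping length given by the pumping lemma.
Choose w = 0^p 1^{p+p!-1}. Since p ≠ (p+p!-1)+1 = p+p!, w ∈ L; and |w| ≥ p.
Write w = xyz as guaranteed by the lemma, with |xy| ≤ p and y is nonempty.
Since the first p symbols of w are all 0's and |xy| ≤ p, y lies entirely in the leading 0-block: y = 0^k for some k with 1 ≤ k ≤ p.
Since 1 ≤ k ≤ p, k divides p!; set t = 1 + p!/k. Then xy^t z has p + (p!/k)·k = p + p! copies of 0. Now the 0-count is p+p! and (1-count)+1 = (p+p!-1)+1 = p+p!, so i ≠ j+1 fails. So xy^t z = 0^{p+p!} 1^{p+p!-1} ∉ L.
This contradicts the pumping lemma, so L is not regular.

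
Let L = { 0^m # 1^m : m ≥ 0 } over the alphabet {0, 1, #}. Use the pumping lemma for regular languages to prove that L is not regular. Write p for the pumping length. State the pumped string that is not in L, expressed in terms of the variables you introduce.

Assume L is regular; let p be its pumping constant.
Take w = 0^p # 1^p ∈ L with |w| = 2p+1 ≥ p.
Write w = xyz as guaranteed by the lemma, with |xy| ≤ p and y is nonempty.
Because |xy| ≤ p and w begins with p copies of 0, we have y = 0^k with 1 ≤ k ≤ p.
Pump with i = 2: xy^2z = 0^{p+k} # 1^p, which would require p+k = p. But k ≥ 1, so xy^2z ∉ L.
This is a contradiction; hence L is not regular.

0^{p+k} # 1^p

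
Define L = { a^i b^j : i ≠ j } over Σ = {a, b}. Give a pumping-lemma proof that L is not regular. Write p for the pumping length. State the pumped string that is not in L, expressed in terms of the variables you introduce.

a^{p+p!} b^{p+p!}

Assume L is regular; let p be its pumping constant.
Choose w = a^p b^{p+p!}. Since p ≠ p+p!, w ∈ L; and |w| ≥ p.
Write w = xyz as guaranteed by the lemma, with |xy| ≤ p and |y| ≥ 1.
The first p characters of w are a's, so xy (and hence y) consists only of a's. Write y = a^k, 1 ≤ k ≤ p.
Since 1 ≤ k ≤ p, k divides p!; set t = 1 + p!/k. Then xy^t z has p + (p!/k)·k = p + p! copies of a. Now the a-count equals the b-count, so i ≠ j fails. So xy^t z = a^{p+p!} b^{p+p!} ∉ L.
Contradiction. Therefore L is not regular.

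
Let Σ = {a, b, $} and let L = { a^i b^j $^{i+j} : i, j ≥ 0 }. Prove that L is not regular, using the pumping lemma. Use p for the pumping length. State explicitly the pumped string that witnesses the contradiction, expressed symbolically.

Assume L is regular. Let p be the pumping length given by the pumping lemma.
Take w = a^p b^p $^{2p} ∈ L (with i=j=p, i+j=2p), |w| = 4p ≥ p.
By the pumping lemma, w = xyz with |xy| ≤ p and |y| > 0.
The first p characters of w are a's, so xy (and hence y) consists only of a's. Write y = a^k, 1 ≤ k ≤ p.
Consider xy^2z = a^{p+k} b^p $^{2p}. Now the a- and b-counts sum to 2p+k, but the $-count is 2p ≠ 2p+k. So xy^2z ∉ L.
This is a contradiction; hence L is not regular.

a^{p+k} b^p $^{2p}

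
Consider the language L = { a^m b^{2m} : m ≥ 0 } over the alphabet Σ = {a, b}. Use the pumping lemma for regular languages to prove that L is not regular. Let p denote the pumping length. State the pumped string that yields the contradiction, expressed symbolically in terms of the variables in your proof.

a^{p+k} b^{2p}

Assume L is regular. Let p be the pumping length given by the pumping lemma.
Take w = a^p b^{2p}. Then w ∈ L and |w| = 3p ≥ p.
The pumping lemma gives a decomposition w = xyz where |xy| ≤ p and |y| ≥ 1.
The first p characters of w are a's, so xy (and hence y) consists only of a's. Write y = a^k, 1 ≤ k ≤ p.
Pump with i = 2: xy^2z = a^{p+k} b^{2p}. For this to lie in L we would need 2p = 2(p+k), which forces k = 0. But k ≥ 1, so xy^2z ∉ L.
Contradiction. Therefore L is not regular.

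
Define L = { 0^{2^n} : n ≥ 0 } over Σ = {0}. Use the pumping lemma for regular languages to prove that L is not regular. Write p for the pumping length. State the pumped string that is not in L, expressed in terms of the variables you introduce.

0^{2^p+k}

Suppose for contradiction that L is regular, and let p be the pumping length.
Take w = 0^{2^p} ∈ L with |w| = 2^p ≥ p.
By the pumping lemma, w = xyz with |xy| ≤ p and y is nonempty.
Then y = 0^k for some k with 1 ≤ k ≤ p.
Pump with i = 2: xy^2z = 0^{2^p+k}. Since 1 ≤ k ≤ p < 2^p, we have 2^p < 2^p+k < 2^{p+1}, so 2^p+k is not a power of 2. So xy^2z ∉ L.
Contradiction. Therefore L is not regular.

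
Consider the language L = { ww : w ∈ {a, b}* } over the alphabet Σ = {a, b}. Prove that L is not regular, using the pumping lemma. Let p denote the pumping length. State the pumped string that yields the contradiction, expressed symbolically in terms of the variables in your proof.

Assume L is regular. Let p be the pumping length given by the pumping lemma.
Take w = a^p b^p a^p b^p = uu where u = a^pb^p; then w ∈ L and |w| = 4p ≥ p.
By the pumping lemma, w = xyz with |xy| ≤ p and |y| > 0.
Because |xy| ≤ p and w begins with p copies of a, we have y = a^k with 1 ≤ k ≤ p.
Pump with i = 2: xy^2z = a^{p+k} b^p a^p b^p, of length 4p+k. Suppose this equals vv. The string starts with a and ends with b, so v does too; thus the boundary between the two copies of v is a b→a transition. There is exactly one such transition, at position 2p+k, so |v| = 2p+k and |vv| = 4p+2k ≠ 4p+k since k ≥ 1. So xy^2z ∉ L.
Contradiction. Therefore L is not regular.

a^{p+k} b^p a^p b^p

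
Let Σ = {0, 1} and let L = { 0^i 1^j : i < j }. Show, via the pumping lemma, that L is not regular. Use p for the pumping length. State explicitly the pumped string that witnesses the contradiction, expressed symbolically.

0^{p+k} 1^{p+1}

Assume L is regular; let p be its pumping constant.
Choose w = 0^p 1^{p+1} ∈ L, with |w| = 2p+1 ≥ p.
By the pumping lemma, w = xyz with |xy| ≤ p and |y| ≥ 1.
Since the first p symbols of w are all 0's and |xy| ≤ p, y lies entirely in the leading 0-block: y = 0^k for some k with 1 ≤ k ≤ p.
Consider xy^2z = 0^{p+k} 1^{p+1}. Since k ≥ 1, the 0-count p+k is at least p+1, so i < j fails; thus xy^2z ∉ L.
This is a contradiction; hence L is not regular.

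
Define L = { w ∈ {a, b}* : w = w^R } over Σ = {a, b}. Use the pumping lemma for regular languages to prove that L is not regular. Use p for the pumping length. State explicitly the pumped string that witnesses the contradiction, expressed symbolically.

a^{p+k} b a^p

Assume L is regular. Let p be the pumping length given by the pumping lemma.
Take w = a^p b a^p, a palindrome of length 2p+1 ≥ p.
By the pumping lemma, w = xyz with |xy| ≤ p and |y| ≥ 1.
The first p characters of w are a's, so xy (and hence y) consists only of a's. Write y = a^k, 1 ≤ k ≤ p.
Pump with i = 2: xy^2z = a^{p+k} b a^p. Its reverse is a^p b a^{p+k}, which differs from xy^2z since k ≥ 1. So xy^2z is not a palindrome and xy^2z ∉ L.
This contradicts the pumping lemma, so L is not regular.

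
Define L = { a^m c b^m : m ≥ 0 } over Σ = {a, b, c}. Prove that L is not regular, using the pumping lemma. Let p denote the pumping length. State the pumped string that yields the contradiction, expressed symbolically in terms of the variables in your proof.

a^{p+k} c b^p

Assume L is regular. Let p be the pumping length given by the pumping lemma.
Take w = a^p c b^p ∈ L with |w| = 2p+1 ≥ p.
The pumping lemma gives a decomposition w = xyz where |xy| ≤ p and y is nonempty.
The first p characters of w are a's, so xy (and hence y) consists only of a's. Write y = a^k, 1 ≤ k ≤ p.
Pump with i = 2: xy^2z = a^{p+k} c b^p, which would require p+k = p. But k ≥ 1, so xy^2z ∉ L.
This contradicts the pumping lemma, so L is not regular.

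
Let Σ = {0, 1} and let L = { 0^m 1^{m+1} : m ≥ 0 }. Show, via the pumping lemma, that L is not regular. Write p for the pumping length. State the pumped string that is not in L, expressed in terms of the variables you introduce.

0^{p+k} 1^{p+1}

Toward a contradiction, assume L is regular with pumping length p.
Take w = 0^p 1^{p+1}. Then w ∈ L and |w| = 2p+1 ≥ p.
Write w = xyz as guaranteed by the lemma, with |xy| ≤ p and |y| ≥ 1.
Since the first p symbols of w are all 0's and |xy| ≤ p, y lies entirely in the leading 0-block: y = 0^k for some k with 1 ≤ k ≤ p.
Pump with i = 2: xy^2z = 0^{p+k} 1^{p+1}. For this to lie in L we would need p+1 = (p+k)+1, which forces k = 0. But k ≥ 1, so xy^2z ∉ L.
Contradiction. Therefore L is not regular.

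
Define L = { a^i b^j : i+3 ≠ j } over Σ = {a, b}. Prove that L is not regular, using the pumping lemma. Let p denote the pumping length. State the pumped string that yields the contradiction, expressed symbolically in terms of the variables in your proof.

Suppose for contradiction that L is regular, and let p be the pumping length.
Choose w = a^p b^{p+p!+3}. Since p ≠ (p+p!+3)-3 = p+p!, w ∈ L; and |w| ≥ p.
Write w = xyz as guaranteed by the lemma, with |xy| ≤ p and |y| ≥ 1.
The first p characters of w are a's, so xy (and hence y) consists only of a's. Write y = a^k, 1 ≤ k ≤ p.
Since 1 ≤ k ≤ p, k divides p!; set t = 1 + p!/k. Then xy^t z has p + (p!/k)·k = p + p! copies of a. Now the a-count is p+p! and (b-count)-3 = (p+p!+3)-3 = p+p!, so i+3 ≠ j fails. So xy^t z = a^{p+p!} b^{p+p!+3} ∉ L.
Contradiction. Therefore L is not regular.

a^{p+p!} b^{p+p!+3}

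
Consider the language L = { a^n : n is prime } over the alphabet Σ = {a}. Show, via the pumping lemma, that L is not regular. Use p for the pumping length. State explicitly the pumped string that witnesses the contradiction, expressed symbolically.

Assume L is regular. Let p be the pumping length given by the pumping lemma.
Let q be a prime with q ≥ p+2 (infinitely many primes exist), and take w = a^q ∈ L with |w| = q ≥ p.
The pumping lemma gives a decomposition w = xyz where |xy| ≤ p and |y| > 0.
Then y = a^k for some k with 1 ≤ k ≤ p.
Since 1 ≤ k ≤ p, |xz| = q-k. Pump with i = q+1: |xy^{q+1}z| = (q-k)+(q+1)k = q+qk = q(1+k), which is composite (both factors ≥ 2). So xy^{q+1}z = a^{q(1+k)} ∉ L.
This is a contradiction; hence L is not regular.

a^{q(1+k)}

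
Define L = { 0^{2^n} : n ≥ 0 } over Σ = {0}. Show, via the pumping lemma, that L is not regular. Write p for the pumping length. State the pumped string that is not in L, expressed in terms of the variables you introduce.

0^{2^p+k}

Toward a contradiction, assume L is regular with pumping length p.
Take w = 0^{2^p} ∈ L with |w| = 2^p ≥ p.
By the pumping lemma, w = xyz with |xy| ≤ p and |y| ≥ 1.
Then y = 0^k for some k with 1 ≤ k ≤ p.
Pump with i = 2: xy^2z = 0^{2^p+k}. Since 1 ≤ k ≤ p < 2^p, we have 2^p < 2^p+k < 2^{p+1}, so 2^p+k is not a power of 2. So xy^2z ∉ L.
Contradiction. Therefore L is not regular.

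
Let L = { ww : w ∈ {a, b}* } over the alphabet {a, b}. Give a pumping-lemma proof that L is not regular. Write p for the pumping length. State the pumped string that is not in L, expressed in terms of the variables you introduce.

a^{p+k} b^p a^p b^p

Assume L is regular; let p be its pumping constant.
Take w = a^p b^p a^p b^p = uu where u = a^pb^p; then w ∈ L and |w| = 4p ≥ p.
The pumping lemma gives a decomposition w = xyz where |xy| ≤ p and |y| ≥ 1.
The first p characters of w are a's, so xy (and hence y) consists only of a's. Write y = a^k, 1 ≤ k ≤ p.
Pump with i = 2: xy^2z = a^{p+k} b^p a^p b^p, of length 4p+k. Suppose this equals vv. The string starts with a and ends with b, so v does too; thus the boundary between the two copies of v is a b→a transition. There is exactly one such transition, at position 2p+k, so |v| = 2p+k and |vv| = 4p+2k ≠ 4p+k since k ≥ 1. So xy^2z ∉ L.
Contradiction. Therefore L is not regular.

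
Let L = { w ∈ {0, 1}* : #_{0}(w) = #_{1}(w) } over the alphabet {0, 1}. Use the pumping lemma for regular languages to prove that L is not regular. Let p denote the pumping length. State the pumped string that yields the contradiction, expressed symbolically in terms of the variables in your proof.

0^{p+k} 1^p

Assume L is regular. Let p be the pumping length given by the pumping lemma.
Choose w = 0^p 1^p ∈ L with |w| = 2p ≥ p.
Write w = xyz as guaranteed by the lemma, with |xy| ≤ p and |y| ≥ 1.
Because |xy| ≤ p and w begins with p copies of 0, we have y = 0^k with 1 ≤ k ≤ p.
Pump with i = 2: xy^2z = 0^{p+k} 1^p has p+k occurrences of 0 but only p of 1. Since k ≥ 1 the counts differ, so xy^2z ∉ L.
This is a contradiction; hence L is not regular.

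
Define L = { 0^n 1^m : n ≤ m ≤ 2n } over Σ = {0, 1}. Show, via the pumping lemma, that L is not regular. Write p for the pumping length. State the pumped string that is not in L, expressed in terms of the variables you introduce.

Assume L is regular; let p be its pumping constant.
Take w = 0^p 1^p ∈ L (since p ≤ p ≤ 2p), with |w| = 2p ≥ p.
The pumping lemma gives a decomposition w = xyz where |xy| ≤ p and |y| > 0.
Because |xy| ≤ p and w begins with p copies of 0, we have y = 0^k with 1 ≤ k ≤ p.
Pump with i = 2: xy^2z = 0^{p+k} 1^p. Now n = p+k > p = m, so the condition n ≤ m fails. Thus xy^2z ∉ L.
This is a contradiction; hence L is not regular.

0^{p+k} 1^p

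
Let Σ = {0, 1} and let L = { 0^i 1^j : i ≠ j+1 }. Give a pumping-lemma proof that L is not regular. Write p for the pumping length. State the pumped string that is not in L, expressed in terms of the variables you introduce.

Suppose for contradiction that L is regular, and let p be the pumping length.
Choose w = 0^p 1^{p+p!-1}. Since p ≠ (p+p!-1)+1 = p+p!, w ∈ L; and |w| ≥ p.
The pumping lemma gives a decomposition w = xyz where |xy| ≤ p and |y| ≥ 1.
Since the first p symbols of w are all 0's and |xy| ≤ p, y lies entirely in the leading 0-block: y = 0^k for some k with 1 ≤ k ≤ p.
Since 1 ≤ k ≤ p, k divides p!; set t = 1 + p!/k. Then xy^t z has p + (p!/k)·k = p + p! copies of 0. Now the 0-count is p+p! and (1-count)+1 = (p+p!-1)+1 = p+p!, so i ≠ j+1 fails. So xy^t z = 0^{p+p!} 1^{p+p!-1} ∉ L.
Contradiction. Therefore L is not regular.

0^{p+p!} 1^{p+p!-1}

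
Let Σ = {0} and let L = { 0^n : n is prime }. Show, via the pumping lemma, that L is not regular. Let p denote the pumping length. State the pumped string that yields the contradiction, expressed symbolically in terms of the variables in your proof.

0^{q(1+k)}

Assume L is regular. Let p be the pumping length given by the pumping lemma.
Let q be a prime with q ≥ p+2 (infinitely many primes exist), and take w = 0^q ∈ L with |w| = q ≥ p.
Write w = xyz as guaranteed by the lemma, with |xy| ≤ p and |y| > 0.
Then y = 0^k for some k with 1 ≤ k ≤ p.
Since 1 ≤ k ≤ p, |xz| = q-k. Pump with i = q+1: |xy^{q+1}z| = (q-k)+(q+1)k = q+qk = q(1+k), which is composite (both factors ≥ 2). So xy^{q+1}z = 0^{q(1+k)} ∉ L.
This contradicts the pumping lemma, so L is not regular.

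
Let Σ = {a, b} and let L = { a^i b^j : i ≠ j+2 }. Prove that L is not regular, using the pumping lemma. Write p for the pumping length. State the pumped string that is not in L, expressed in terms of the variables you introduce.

a^{p+p!} b^{p+p!-2}

Toward a contradiction, assume L is regular with pumping length p.
Choose w = a^p b^{p+p!-2}. Since p ≠ (p+p!-2)+2 = p+p!, w ∈ L; and |w| ≥ p.
By the pumping lemma, w = xyz with |xy| ≤ p and |y| ≥ 1.
Since the first p symbols of w are all a's and |xy| ≤ p, y lies entirely in the leading a-block: y = a^k for some k with 1 ≤ k ≤ p.
Since 1 ≤ k ≤ p, k divides p!; set t = 1 + p!/k. Then xy^t z has p + (p!/k)·k = p + p! copies of a. Now the a-count is p+p! and (b-count)+2 = (p+p!-2)+2 = p+p!, so i ≠ j+2 fails. So xy^t z = a^{p+p!} b^{p+p!-2} ∉ L.
Contradiction. Therefore L is not regular.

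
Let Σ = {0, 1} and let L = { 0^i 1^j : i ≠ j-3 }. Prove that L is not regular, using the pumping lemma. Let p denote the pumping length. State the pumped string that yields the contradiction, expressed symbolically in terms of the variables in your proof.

Assume L is regular. Let p be the pumping length given by the pumping lemma.
Choose w = 0^p 1^{p+p!+3}. Since p ≠ (p+p!+3)-3 = p+p!, w ∈ L; and |w| ≥ p.
The pumping lemma gives a decomposition w = xyz where |xy| ≤ p and |y| > 0.
Since the first p symbols of w are all 0's and |xy| ≤ p, y lies entirely in the leading 0-block: y = 0^k for some k with 1 ≤ k ≤ p.
Since 1 ≤ k ≤ p, k divides p!; set t = 1 + p!/k. Then xy^t z has p + (p!/k)·k = p + p! copies of 0. Now the 0-count is p+p! and (1-count)-3 = (p+p!+3)-3 = p+p!, so i ≠ j-3 fails. So xy^t z = 0^{p+p!} 1^{p+p!+3} ∉ L.
Contradiction. Therefore L is not regular.

0^{p+p!} 1^{p+p!+3}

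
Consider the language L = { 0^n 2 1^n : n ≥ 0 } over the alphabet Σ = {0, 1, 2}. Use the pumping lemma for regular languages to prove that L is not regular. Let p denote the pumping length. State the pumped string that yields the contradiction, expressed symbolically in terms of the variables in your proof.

Assume L is regular. Let p be the pumping length given by the pumping lemma.
Take w = 0^p 2 1^p ∈ L with |w| = 2p+1 ≥ p.
By the pumping lemma, w = xyz with |xy| ≤ p and y is nonempty.
The first p characters of w are 0's, so xy (and hence y) consists only of 0's. Write y = 0^k, 1 ≤ k ≤ p.
Pump with i = 2: xy^2z = 0^{p+k} 2 1^p, which would require p+k = p. But k ≥ 1, so xy^2z ∉ L.
This contradicts the pumping lemma, so L is not regular.

0^{p+k} 2 1^p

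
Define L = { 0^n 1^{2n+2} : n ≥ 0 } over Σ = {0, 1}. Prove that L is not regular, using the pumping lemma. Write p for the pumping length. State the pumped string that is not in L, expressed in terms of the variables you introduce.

Assume L is regular; let p be its pumping constant.
Let w = 0^p 1^{2p+2} ∈ L; note |w| = 3p+2 ≥ p.
By the pumping lemma, w = xyz with |xy| ≤ p and |y| ≥ 1.
The first p characters of w are 0's, so xy (and hence y) consists only of 0's. Write y = 0^k, 1 ≤ k ≤ p.
Pump with i = 2: xy^2z = 0^{p+k} 1^{2p+2}. For this to lie in L we would need 2p+2 = 2(p+k)+2, which forces k = 0. But k ≥ 1, so xy^2z ∉ L.
This contradicts the pumping lemma, so L is not regular.

0^{p+k} 1^{2p+2}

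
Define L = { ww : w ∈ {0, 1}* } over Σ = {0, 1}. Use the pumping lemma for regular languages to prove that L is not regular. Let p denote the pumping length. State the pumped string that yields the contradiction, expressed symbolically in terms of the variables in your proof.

Assume L is regular. Let p be the pumping length given by the pumping lemma.
Take w = 0^p 1^p 0^p 1^p = uu where u = 0^p1^p; then w ∈ L and |w| = 4p ≥ p.
The pumping lemma gives a decomposition w = xyz where |xy| ≤ p and |y| > 0.
The first p characters of w are 0's, so xy (and hence y) consists only of 0's. Write y = 0^k, 1 ≤ k ≤ p.
Pump with i = 2: xy^2z = 0^{p+k} 1^p 0^p 1^p, of length 4p+k. Suppose this equals vv. The string starts with 0 and ends with 1, so v does too; thus the boundary between the two copies of v is a 1→0 transition. There is exactly one such transition, at position 2p+k, so |v| = 2p+k and |vv| = 4p+2k ≠ 4p+k since k ≥ 1. So xy^2z ∉ L.
This contradicts the pumping lemma, so L is not regular.

0^{p+k} 1^p 0^p 1^p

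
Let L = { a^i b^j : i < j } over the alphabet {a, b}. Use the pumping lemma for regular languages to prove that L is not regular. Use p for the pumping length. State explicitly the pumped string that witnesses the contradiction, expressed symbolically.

Assume L is regular; let p be its pumping constant.
Choose w = a^p b^{p+1} ∈ L, with |w| = 2p+1 ≥ p.
By the pumping lemma, w = xyz with |xy| ≤ p and y is nonempty.
The first p characters of w are a's, so xy (and hence y) consists only of a's. Write y = a^k, 1 ≤ k ≤ p.
Consider xy^2z = a^{p+k} b^{p+1}. Since k ≥ 1, the a-count p+k is at least p+1, so i < j fails; thus xy^2z ∉ L.
Contradiction. Therefore L is not regular.

a^{p+k} b^{p+1}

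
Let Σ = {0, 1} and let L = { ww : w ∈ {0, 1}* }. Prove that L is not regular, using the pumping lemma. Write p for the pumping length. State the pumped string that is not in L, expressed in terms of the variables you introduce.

Assume L is regular; let p be its pumping constant.
Take w = 0^p 1^p 0^p 1^p = uu where u = 0^p1^p; then w ∈ L and |w| = 4p ≥ p.
Write w = xyz as guaranteed by the lemma, with |xy| ≤ p and |y| ≥ 1.
Because |xy| ≤ p and w begins with p copies of 0, we have y = 0^k with 1 ≤ k ≤ p.
Pump with i = 2: xy^2z = 0^{p+k} 1^p 0^p 1^p, of length 4p+k. Suppose this equals vv. The string starts with 0 and ends with 1, so v does too; thus the boundary between the two copies of v is a 1→0 transition. There is exactly one such transition, at position 2p+k, so |v| = 2p+k and |vv| = 4p+2k ≠ 4p+k since k ≥ 1. So xy^2z ∉ L.
This contradicts the pumping lemma, so L is not regular.

0^{p+k} 1^p 0^p 1^p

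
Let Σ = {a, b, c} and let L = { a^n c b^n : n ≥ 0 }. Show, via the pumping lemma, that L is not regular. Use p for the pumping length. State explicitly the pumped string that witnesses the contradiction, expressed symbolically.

a^{p+k} c b^p

Toward a contradiction, assume L is regular with pumping length p.
Take w = a^p c b^p ∈ L with |w| = 2p+1 ≥ p.
By the pumping lemma, w = xyz with |xy| ≤ p and |y| > 0.
Because |xy| ≤ p and w begins with p copies of a, we have y = a^k with 1 ≤ k ≤ p.
Pump with i = 2: xy^2z = a^{p+k} c b^p, which would require p+k = p. But k ≥ 1, so xy^2z ∉ L.
This is a contradiction; hence L is not regular.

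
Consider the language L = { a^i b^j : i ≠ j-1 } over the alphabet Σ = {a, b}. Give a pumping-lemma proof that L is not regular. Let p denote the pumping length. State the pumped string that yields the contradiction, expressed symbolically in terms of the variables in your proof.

Assume L is regular. Let p be the pumping length given by the pumping lemma.
Choose w = a^p b^{p+p!+1}. Since p ≠ (p+p!+1)-1 = p+p!, w ∈ L; and |w| ≥ p.
By the pumping lemma, w = xyz with |xy| ≤ p and |y| ≥ 1.
Since the first p symbols of w are all a's and |xy| ≤ p, y lies entirely in the leading a-block: y = a^k for some k with 1 ≤ k ≤ p.
Since 1 ≤ k ≤ p, k divides p!; set t = 1 + p!/k. Then xy^t z has p + (p!/k)·k = p + p! copies of a. Now the a-count is p+p! and (b-count)-1 = (p+p!+1)-1 = p+p!, so i ≠ j-1 fails. So xy^t z = a^{p+p!} b^{p+p!+1} ∉ L.
This is a contradiction; hence L is not regular.

a^{p+p!} b^{p+p!+1}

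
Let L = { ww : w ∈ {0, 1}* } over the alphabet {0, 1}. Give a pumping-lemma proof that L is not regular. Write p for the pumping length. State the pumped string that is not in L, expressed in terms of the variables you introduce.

Assume L is regular; let p be its pumping constant.
Take w = 0^p 1^p 0^p 1^p = uu where u = 0^p1^p; then w ∈ L and |w| = 4p ≥ p.
The pumping lemma gives a decomposition w = xyz where |xy| ≤ p and |y| ≥ 1.
The first p characters of w are 0's, so xy (and hence y) consists only of 0's. Write y = 0^k, 1 ≤ k ≤ p.
Pump with i = 2: xy^2z = 0^{p+k} 1^p 0^p 1^p, of length 4p+k. Suppose this equals vv. The string starts with 0 and ends with 1, so v does too; thus the boundary between the two copies of v is a 1→0 transition. There is exactly one such transition, at position 2p+k, so |v| = 2p+k and |vv| = 4p+2k ≠ 4p+k since k ≥ 1. So xy^2z ∉ L.
This is a contradiction; hence L is not regular.

0^{p+k} 1^p 0^p 1^p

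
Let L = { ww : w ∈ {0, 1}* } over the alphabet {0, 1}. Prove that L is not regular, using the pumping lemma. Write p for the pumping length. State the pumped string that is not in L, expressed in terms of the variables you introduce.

0^{p+k} 1^p 0^p 1^p

Assume L is regular; let p be its pumping constant.
Take w = 0^p 1^p 0^p 1^p = uu where u = 0^p1^p; then w ∈ L and |w| = 4p ≥ p.
By the pumping lemma, w = xyz with |xy| ≤ p and |y| ≥ 1.
The first p characters of w are 0's, so xy (and hence y) consists only of 0's. Write y = 0^k, 1 ≤ k ≤ p.
Pump with i = 2: xy^2z = 0^{p+k} 1^p 0^p 1^p, of length 4p+k. Suppose this equals vv. The string starts with 0 and ends with 1, so v does too; thus the boundary between the two copies of v is a 1→0 transition. There is exactly one such transition, at position 2p+k, so |v| = 2p+k and |vv| = 4p+2k ≠ 4p+k since k ≥ 1. So xy^2z ∉ L.
This is a contradiction; hence L is not regular.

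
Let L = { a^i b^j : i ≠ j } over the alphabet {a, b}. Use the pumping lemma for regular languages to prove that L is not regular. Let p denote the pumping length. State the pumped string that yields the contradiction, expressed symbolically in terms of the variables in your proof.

Assume L is regular. Let p be the pumping length given by the pumping lemma.
Choose w = a^p b^{p+p!}. Since p ≠ p+p!, w ∈ L; and |w| ≥ p.
By the pumping lemma, w = xyz with |xy| ≤ p and |y| > 0.
The first p characters of w are a's, so xy (and hence y) consists only of a's. Write y = a^k, 1 ≤ k ≤ p.
Since 1 ≤ k ≤ p, k divides p!; set t = 1 + p!/k. Then xy^t z has p + (p!/k)·k = p + p! copies of a. Now the a-count equals the b-count, so i ≠ j fails. So xy^t z = a^{p+p!} b^{p+p!} ∉ L.
This contradicts the pumping lemma, so L is not regular.

a^{p+p!} b^{p+p!}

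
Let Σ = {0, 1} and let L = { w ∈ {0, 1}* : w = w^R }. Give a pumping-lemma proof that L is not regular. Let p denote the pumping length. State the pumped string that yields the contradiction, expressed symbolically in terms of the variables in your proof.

0^{p+k} 1 0^p

Assume L is regular. Let p be the pumping length given by the pumping lemma.
Take w = 0^p 1 0^p, a palindrome of length 2p+1 ≥ p.
The pumping lemma gives a decomposition w = xyz where |xy| ≤ p and |y| ≥ 1.
The first p characters of w are 0's, so xy (and hence y) consists only of 0's. Write y = 0^k, 1 ≤ k ≤ p.
Pump with i = 2: xy^2z = 0^{p+k} 1 0^p. Its reverse is 0^p 1 0^{p+k}, which differs from xy^2z since k ≥ 1. So xy^2z is not a palindrome and xy^2z ∉ L.
This contradicts the pumping lemma, so L is not regular.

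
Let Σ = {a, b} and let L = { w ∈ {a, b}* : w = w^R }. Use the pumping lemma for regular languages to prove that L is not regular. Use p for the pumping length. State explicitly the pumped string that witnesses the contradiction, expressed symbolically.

a^{p+k} b a^p

Assume L is regular. Let p be the pumping length given by the pumping lemma.
Take w = a^p b a^p, a palindrome of length 2p+1 ≥ p.
The pumping lemma gives a decomposition w = xyz where |xy| ≤ p and |y| ≥ 1.
Because |xy| ≤ p and w begins with p copies of a, we have y = a^k with 1 ≤ k ≤ p.
Pump with i = 2: xy^2z = a^{p+k} b a^p. Its reverse is a^p b a^{p+k}, which differs from xy^2z since k ≥ 1. So xy^2z is not a palindrome and xy^2z ∉ L.
This is a contradiction; hence L is not regular.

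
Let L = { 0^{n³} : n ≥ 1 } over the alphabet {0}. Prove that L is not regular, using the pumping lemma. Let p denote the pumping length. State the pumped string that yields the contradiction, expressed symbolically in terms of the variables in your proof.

Assume L is regular. Let p be the pumping length given by the pumping lemma.
Take w = 0^{p³} ∈ L with |w| = p³ ≥ p.
The pumping lemma gives a decomposition w = xyz where |xy| ≤ p and y is nonempty.
Then y = 0^k for some k with 1 ≤ k ≤ p.
Pump with i = 2: xy^2z = 0^{p³+k}. Since 1 ≤ k ≤ p, p³ < p³+k ≤ p³+p < p³+3p²+3p+1 = (p+1)³, so p³+k is not a perfect cube. So xy^2z ∉ L.
Contradiction. Therefore L is not regular.

0^{p³+k}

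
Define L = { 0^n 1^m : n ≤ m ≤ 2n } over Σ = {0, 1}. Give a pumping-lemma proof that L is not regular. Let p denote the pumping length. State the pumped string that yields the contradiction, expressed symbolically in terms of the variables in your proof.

Assume L is regular; let p be its pumping constant.
Take w = 0^p 1^p ∈ L (since p ≤ p ≤ 2p), with |w| = 2p ≥ p.
By the pumping lemma, w = xyz with |xy| ≤ p and |y| ≥ 1.
Since the first p symbols of w are all 0's and |xy| ≤ p, y lies entirely in the leading 0-block: y = 0^k for some k with 1 ≤ k ≤ p.
Pump with i = 2: xy^2z = 0^{p+k} 1^p. Now n = p+k > p = m, so the condition n ≤ m fails. Thus xy^2z ∉ L.
This contradicts the pumping lemma, so L is not regular.

0^{p+k} 1^p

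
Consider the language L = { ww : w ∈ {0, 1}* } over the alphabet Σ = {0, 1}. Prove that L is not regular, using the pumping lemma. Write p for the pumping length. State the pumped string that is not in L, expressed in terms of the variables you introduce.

0^{p+k} 1^p 0^p 1^p

Toward a contradiction, assume L is regular with pumping length p.
Take w = 0^p 1^p 0^p 1^p = uu where u = 0^p1^p; then w ∈ L and |w| = 4p ≥ p.
Write w = xyz as guaranteed by the lemma, with |xy| ≤ p and |y| > 0.
Because |xy| ≤ p and w begins with p copies of 0, we have y = 0^k with 1 ≤ k ≤ p.
Pump with i = 2: xy^2z = 0^{p+k} 1^p 0^p 1^p, of length 4p+k. Suppose this equals vv. The string starts with 0 and ends with 1, so v does too; thus the boundary between the two copies of v is a 1→0 transition. There is exactly one such transition, at position 2p+k, so |v| = 2p+k and |vv| = 4p+2k ≠ 4p+k since k ≥ 1. So xy^2z ∉ L.
This contradicts the pumping lemma, so L is not regular.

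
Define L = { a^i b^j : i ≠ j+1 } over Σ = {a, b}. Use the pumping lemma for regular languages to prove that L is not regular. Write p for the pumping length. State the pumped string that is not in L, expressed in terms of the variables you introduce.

Assume L is regular; let p be its pumping constant.
Choose w = a^p b^{p+p!-1}. Since p ≠ (p+p!-1)+1 = p+p!, w ∈ L; and |w| ≥ p.
By the pumping lemma, w = xyz with |xy| ≤ p and |y| > 0.
Since the first p symbols of w are all a's and |xy| ≤ p, y lies entirely in the leading a-block: y = a^k for some k with 1 ≤ k ≤ p.
Since 1 ≤ k ≤ p, k divides p!; set t = 1 + p!/k. Then xy^t z has p + (p!/k)·k = p + p! copies of a. Now the a-count is p+p! and (b-count)+1 = (p+p!-1)+1 = p+p!, so i ≠ j+1 fails. So xy^t z = a^{p+p!} b^{p+p!-1} ∉ L.
This is a contradiction; hence L is not regular.

a^{p+p!} b^{p+p!-1}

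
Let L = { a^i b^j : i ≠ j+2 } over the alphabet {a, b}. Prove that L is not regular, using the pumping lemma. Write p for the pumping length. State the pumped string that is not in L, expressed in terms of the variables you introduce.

a^{p+p!} b^{p+p!-2}

Suppose for contradiction that L is regular, and let p be the pumping length.
Choose w = a^p b^{p+p!-2}. Since p ≠ (p+p!-2)+2 = p+p!, w ∈ L; and |w| ≥ p.
The pumping lemma gives a decomposition w = xyz where |xy| ≤ p and y is nonempty.
Because |xy| ≤ p and w begins with p copies of a, we have y = a^k with 1 ≤ k ≤ p.
Since 1 ≤ k ≤ p, k divides p!; set t = 1 + p!/k. Then xy^t z has p + (p!/k)·k = p + p! copies of a. Now the a-count is p+p! and (b-count)+2 = (p+p!-2)+2 = p+p!, so i ≠ j+2 fails. So xy^t z = a^{p+p!} b^{p+p!-2} ∉ L.
This is a contradiction; hence L is not regular.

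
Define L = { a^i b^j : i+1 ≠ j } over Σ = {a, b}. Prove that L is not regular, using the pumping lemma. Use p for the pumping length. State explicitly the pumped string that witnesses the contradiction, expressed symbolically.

Assume L is regular. Let p be the pumping length given by the pumping lemma.
Choose w = a^p b^{p+p!+1}. Since p ≠ (p+p!+1)-1 = p+p!, w ∈ L; and |w| ≥ p.
By the pumping lemma, w = xyz with |xy| ≤ p and |y| > 0.
Since the first p symbols of w are all a's and |xy| ≤ p, y lies entirely in the leading a-block: y = a^k for some k with 1 ≤ k ≤ p.
Since 1 ≤ k ≤ p, k divides p!; set t = 1 + p!/k. Then xy^t z has p + (p!/k)·k = p + p! copies of a. Now the a-count is p+p! and (b-count)-1 = (p+p!+1)-1 = p+p!, so i+1 ≠ j fails. So xy^t z = a^{p+p!} b^{p+p!+1} ∉ L.
This contradicts the pumping lemma, so L is not regular.

a^{p+p!} b^{p+p!+1}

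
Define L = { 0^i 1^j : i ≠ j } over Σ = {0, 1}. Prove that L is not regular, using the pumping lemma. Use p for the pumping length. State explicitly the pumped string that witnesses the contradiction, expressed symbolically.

0^{p+p!} 1^{p+p!}

Toward a contradiction, assume L is regular with pumping length p.
Choose w = 0^p 1^{p+p!}. Since p ≠ p+p!, w ∈ L; and |w| ≥ p.
By the pumping lemma, w = xyz with |xy| ≤ p and y is nonempty.
Because |xy| ≤ p and w begins with p copies of 0, we have y = 0^k with 1 ≤ k ≤ p.
Since 1 ≤ k ≤ p, k divides p!; set t = 1 + p!/k. Then xy^t z has p + (p!/k)·k = p + p! copies of 0. Now the 0-count equals the 1-count, so i ≠ j fails. So xy^t z = 0^{p+p!} 1^{p+p!} ∉ L.
Contradiction. Therefore L is not regular.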